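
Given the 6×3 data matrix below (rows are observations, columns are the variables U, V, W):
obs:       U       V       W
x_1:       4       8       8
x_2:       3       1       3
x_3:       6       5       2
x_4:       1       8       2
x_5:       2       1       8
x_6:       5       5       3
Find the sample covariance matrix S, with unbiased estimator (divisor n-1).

Step 1 — column means:
  mean(U) = (4 + 3 + 6 + 1 + 2 + 5) / 6 = 21/6 = 3.5
  mean(V) = (8 + 1 + 5 + 8 + 1 + 5) / 6 = 28/6 = 4.6667
  mean(W) = (8 + 3 + 2 + 2 + 8 + 3) / 6 = 26/6 = 4.3333

Step 2 — sample covariance S[i,j] = (1/(n-1)) · Σ_k (x_{k,i} - mean_i) · (x_{k,j} - mean_j), with n-1 = 5.
  S[U,U] = ((0.5)·(0.5) + (-0.5)·(-0.5) + (2.5)·(2.5) + (-2.5)·(-2.5) + (-1.5)·(-1.5) + (1.5)·(1.5)) / 5 = 17.5/5 = 3.5
  S[U,V] = ((0.5)·(3.3333) + (-0.5)·(-3.6667) + (2.5)·(0.3333) + (-2.5)·(3.3333) + (-1.5)·(-3.6667) + (1.5)·(0.3333)) / 5 = 2/5 = 0.4
  S[U,W] = ((0.5)·(3.6667) + (-0.5)·(-1.3333) + (2.5)·(-2.3333) + (-2.5)·(-2.3333) + (-1.5)·(3.6667) + (1.5)·(-1.3333)) / 5 = -5/5 = -1
  S[V,V] = ((3.3333)·(3.3333) + (-3.6667)·(-3.6667) + (0.3333)·(0.3333) + (3.3333)·(3.3333) + (-3.6667)·(-3.6667) + (0.3333)·(0.3333)) / 5 = 49.3333/5 = 9.8667
  S[V,W] = ((3.3333)·(3.6667) + (-3.6667)·(-1.3333) + (0.3333)·(-2.3333) + (3.3333)·(-2.3333) + (-3.6667)·(3.6667) + (0.3333)·(-1.3333)) / 5 = -5.3333/5 = -1.0667
  S[W,W] = ((3.6667)·(3.6667) + (-1.3333)·(-1.3333) + (-2.3333)·(-2.3333) + (-2.3333)·(-2.3333) + (3.6667)·(3.6667) + (-1.3333)·(-1.3333)) / 5 = 41.3333/5 = 8.2667

S is symmetric (S[j,i] = S[i,j]). Assembling:

S = [[3.5, 0.4, -1],
 [0.4, 9.8667, -1.0667],
 [-1, -1.0667, 8.2667]]


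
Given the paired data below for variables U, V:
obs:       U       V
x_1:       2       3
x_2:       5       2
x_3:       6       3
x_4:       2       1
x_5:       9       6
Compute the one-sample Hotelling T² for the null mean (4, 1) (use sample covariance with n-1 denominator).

Step 1 — sample mean vector:
  mean(U) = (2 + 5 + 6 + 2 + 9) / 5 = 24/5 = 4.8
  mean(V) = (3 + 2 + 3 + 1 + 6) / 5 = 15/5 = 3
  x̄ = (4.8, 3),  deviation x̄ - mu_0 = (4.8, 3) - (4, 1) = (0.8, 2).

Step 2 — sample covariance matrix, S[i,j] = (1/(n-1)) · Σ_k (x_{k,i} - mean_i) · (x_{k,j} - mean_j), divisor n-1 = 4:
  S[U,U] = ((-2.8)·(-2.8) + (0.2)·(0.2) + (1.2)·(1.2) + (-2.8)·(-2.8) + (4.2)·(4.2)) / 4 = 34.8/4 = 8.7
  S[U,V] = ((-2.8)·(0) + (0.2)·(-1) + (1.2)·(0) + (-2.8)·(-2) + (4.2)·(3)) / 4 = 18/4 = 4.5
  S[V,V] = ((0)·(0) + (-1)·(-1) + (0)·(0) + (-2)·(-2) + (3)·(3)) / 4 = 14/4 = 3.5
  S = [[8.7, 4.5],
 [4.5, 3.5]].

Step 3 — invert S. det(S) = 8.7·3.5 - (4.5)² = 10.2.
  S^{-1} = (1/det) · [[d, -b], [-b, a]] = [[0.3431, -0.4412],
 [-0.4412, 0.8529]].

Step 4 — quadratic form (x̄ - mu_0)^T · S^{-1} · (x̄ - mu_0):
  S^{-1} · (x̄ - mu_0) = (-0.6078, 1.3529),
  (x̄ - mu_0)^T · [...] = (0.8)·(-0.6078) + (2)·(1.3529) = 2.2196.

Step 5 — scale by n: T² = 5 · 2.2196 = 11.098.

T² ≈ 11.098


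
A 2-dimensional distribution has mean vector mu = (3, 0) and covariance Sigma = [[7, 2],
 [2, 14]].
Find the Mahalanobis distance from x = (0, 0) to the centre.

Step 1 — centre the observation: (x - mu) = (-3, 0).

Step 2 — invert Sigma. det(Sigma) = 7·14 - (2)² = 94.
  Sigma^{-1} = (1/det) · [[d, -b], [-b, a]] = [[0.1489, -0.0213],
 [-0.0213, 0.0745]].

Step 3 — form the quadratic (x - mu)^T · Sigma^{-1} · (x - mu):
  Sigma^{-1} · (x - mu) = (-0.4468, 0.0638).
  (x - mu)^T · [Sigma^{-1} · (x - mu)] = (-3)·(-0.4468) + (0)·(0.0638) = 1.3404.

Step 4 — take square root: d = √(1.3404) ≈ 1.1578.

d(x, mu) = √(1.3404) ≈ 1.1578


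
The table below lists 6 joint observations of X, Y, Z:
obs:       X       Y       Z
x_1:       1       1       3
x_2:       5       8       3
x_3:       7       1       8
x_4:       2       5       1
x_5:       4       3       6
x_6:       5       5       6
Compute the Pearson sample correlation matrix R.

Step 1 — column means:
  mean(X) = (1 + 5 + 7 + 2 + 4 + 5) / 6 = 24/6 = 4
  mean(Y) = (1 + 8 + 1 + 5 + 3 + 5) / 6 = 23/6 = 3.8333
  mean(Z) = (3 + 3 + 8 + 1 + 6 + 6) / 6 = 27/6 = 4.5

Step 2 — sample variances and covariances s[i,j] = (1/(n-1)) · Σ_k (x_{k,i} - mean_i) · (x_{k,j} - mean_j), with n-1 = 5:
  s[X,X] = ((-3)·(-3) + (1)·(1) + (3)·(3) + (-2)·(-2) + (0)·(0) + (1)·(1)) / 5 = 24/5 = 4.8
  s[X,Y] = ((-3)·(-2.8333) + (1)·(4.1667) + (3)·(-2.8333) + (-2)·(1.1667) + (0)·(-0.8333) + (1)·(1.1667)) / 5 = 3/5 = 0.6
  s[X,Z] = ((-3)·(-1.5) + (1)·(-1.5) + (3)·(3.5) + (-2)·(-3.5) + (0)·(1.5) + (1)·(1.5)) / 5 = 22/5 = 4.4
  s[Y,Y] = ((-2.8333)·(-2.8333) + (4.1667)·(4.1667) + (-2.8333)·(-2.8333) + (1.1667)·(1.1667) + (-0.8333)·(-0.8333) + (1.1667)·(1.1667)) / 5 = 36.8333/5 = 7.3667
  s[Y,Z] = ((-2.8333)·(-1.5) + (4.1667)·(-1.5) + (-2.8333)·(3.5) + (1.1667)·(-3.5) + (-0.8333)·(1.5) + (1.1667)·(1.5)) / 5 = -15.5/5 = -3.1
  s[Z,Z] = ((-1.5)·(-1.5) + (-1.5)·(-1.5) + (3.5)·(3.5) + (-3.5)·(-3.5) + (1.5)·(1.5) + (1.5)·(1.5)) / 5 = 33.5/5 = 6.7
  Sample standard deviations s_i = √(s[i,i]):
  s(X) = √(4.8) = 2.1909
  s(Y) = √(7.3667) = 2.7142
  s(Z) = √(6.7) = 2.5884

Step 3 — r_{ij} = s_{ij} / (s_i · s_j):
  r[X,X] = 1 (diagonal).
  r[X,Y] = 0.6 / (2.1909 · 2.7142) = 0.6 / 5.9464 = 0.1009
  r[X,Z] = 4.4 / (2.1909 · 2.5884) = 4.4 / 5.671 = 0.7759
  r[Y,Y] = 1 (diagonal).
  r[Y,Z] = -3.1 / (2.7142 · 2.5884) = -3.1 / 7.0254 = -0.4413
  r[Z,Z] = 1 (diagonal).

R is symmetric with unit diagonal. Assembling:

R = [[1, 0.1009, 0.7759],
 [0.1009, 1, -0.4413],
 [0.7759, -0.4413, 1]]


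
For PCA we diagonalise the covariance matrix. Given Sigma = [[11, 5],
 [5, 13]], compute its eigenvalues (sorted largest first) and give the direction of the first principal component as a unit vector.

Step 1 — characteristic polynomial of 2×2 Sigma:
  det(Sigma - λI) = λ² - trace · λ + det = 0.
  trace = 11 + 13 = 24, det = 11·13 - (5)² = 118.
Step 2 — discriminant:
  Δ = trace² - 4·det = 576 - 472 = 104.
Step 3 — eigenvalues:
  λ = (trace ± √Δ)/2 = (24 ± 10.198)/2,
  λ_1 = 17.099,  λ_2 = 6.901.

Step 4 — unit eigenvector for λ_1: solve (Sigma - λ_1 I)v = 0. First row:
  (11 - 17.099)·v_x + (5)·v_y = 0, i.e. (-6.099)·v_x + (5)·v_y = 0,
  so v ∝ (b, λ_1 - a) = (5, 6.099) = u.
  ||u|| = √((5)² + (6.099)²) = √(62.198) ≈ 7.8866,
  v_1 = u/||u|| ≈ (0.634, 0.7733) (||v_1|| = 1).

λ_1 = 17.099,  λ_2 = 6.901;  v_1 ≈ (0.634, 0.7733)


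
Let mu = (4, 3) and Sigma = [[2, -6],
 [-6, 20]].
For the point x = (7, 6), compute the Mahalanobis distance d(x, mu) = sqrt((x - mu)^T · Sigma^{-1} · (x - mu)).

Step 1 — centre the observation: (x - mu) = (3, 3).

Step 2 — invert Sigma. det(Sigma) = 2·20 - (-6)² = 4.
  Sigma^{-1} = (1/det) · [[d, -b], [-b, a]] = [[5, 1.5],
 [1.5, 0.5]].

Step 3 — form the quadratic (x - mu)^T · Sigma^{-1} · (x - mu):
  Sigma^{-1} · (x - mu) = (19.5, 6).
  (x - mu)^T · [Sigma^{-1} · (x - mu)] = (3)·(19.5) + (3)·(6) = 76.5.

Step 4 — take square root: d = √(76.5) ≈ 8.7464.

d(x, mu) = √(76.5) ≈ 8.7464


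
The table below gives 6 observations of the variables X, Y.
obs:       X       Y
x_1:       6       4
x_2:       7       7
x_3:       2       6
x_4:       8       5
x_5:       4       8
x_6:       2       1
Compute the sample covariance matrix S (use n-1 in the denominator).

Step 1 — column means:
  mean(X) = (6 + 7 + 2 + 8 + 4 + 2) / 6 = 29/6 = 4.8333
  mean(Y) = (4 + 7 + 6 + 5 + 8 + 1) / 6 = 31/6 = 5.1667

Step 2 — sample covariance S[i,j] = (1/(n-1)) · Σ_k (x_{k,i} - mean_i) · (x_{k,j} - mean_j), with n-1 = 5.
  S[X,X] = ((1.1667)·(1.1667) + (2.1667)·(2.1667) + (-2.8333)·(-2.8333) + (3.1667)·(3.1667) + (-0.8333)·(-0.8333) + (-2.8333)·(-2.8333)) / 5 = 32.8333/5 = 6.5667
  S[X,Y] = ((1.1667)·(-1.1667) + (2.1667)·(1.8333) + (-2.8333)·(0.8333) + (3.1667)·(-0.1667) + (-0.8333)·(2.8333) + (-2.8333)·(-4.1667)) / 5 = 9.1667/5 = 1.8333
  S[Y,Y] = ((-1.1667)·(-1.1667) + (1.8333)·(1.8333) + (0.8333)·(0.8333) + (-0.1667)·(-0.1667) + (2.8333)·(2.8333) + (-4.1667)·(-4.1667)) / 5 = 30.8333/5 = 6.1667

S is symmetric (S[j,i] = S[i,j]). Assembling:

S = [[6.5667, 1.8333],
 [1.8333, 6.1667]]


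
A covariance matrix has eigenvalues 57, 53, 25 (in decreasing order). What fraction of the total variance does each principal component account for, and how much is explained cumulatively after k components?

Step 1 — total variance = trace(Sigma) = Σ λ_i = 57 + 53 + 25 = 135.

Step 2 — fraction explained by component i = λ_i / Σ λ:
  PC1: 57/135 = 0.4222
  PC2: 53/135 = 0.3926
  PC3: 25/135 = 0.1852

Step 3 — cumulative fraction after k components = (λ_1 + ... + λ_k) / Σ λ:
  k = 1: 57/135 = 0.4222
  k = 2: (57 + 53)/135 = 110/135 = 0.8148
  k = 3: (57 + 53 + 25)/135 = 135/135 = 1

Summary (fraction, with percent):

explained: PC1 0.4222 (42.22%), PC2 0.3926 (39.26%), PC3 0.1852 (18.52%);  cumulative: 0.4222, 0.8148, 1


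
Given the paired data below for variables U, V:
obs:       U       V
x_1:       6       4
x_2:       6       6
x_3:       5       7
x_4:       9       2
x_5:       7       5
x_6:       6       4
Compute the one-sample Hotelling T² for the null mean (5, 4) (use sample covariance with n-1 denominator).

Step 1 — sample mean vector:
  mean(U) = (6 + 6 + 5 + 9 + 7 + 6) / 6 = 39/6 = 6.5
  mean(V) = (4 + 6 + 7 + 2 + 5 + 4) / 6 = 28/6 = 4.6667
  x̄ = (6.5, 4.6667),  deviation x̄ - mu_0 = (6.5, 4.6667) - (5, 4) = (1.5, 0.6667).

Step 2 — sample covariance matrix, S[i,j] = (1/(n-1)) · Σ_k (x_{k,i} - mean_i) · (x_{k,j} - mean_j), divisor n-1 = 5:
  S[U,U] = ((-0.5)·(-0.5) + (-0.5)·(-0.5) + (-1.5)·(-1.5) + (2.5)·(2.5) + (0.5)·(0.5) + (-0.5)·(-0.5)) / 5 = 9.5/5 = 1.9
  S[U,V] = ((-0.5)·(-0.6667) + (-0.5)·(1.3333) + (-1.5)·(2.3333) + (2.5)·(-2.6667) + (0.5)·(0.3333) + (-0.5)·(-0.6667)) / 5 = -10/5 = -2
  S[V,V] = ((-0.6667)·(-0.6667) + (1.3333)·(1.3333) + (2.3333)·(2.3333) + (-2.6667)·(-2.6667) + (0.3333)·(0.3333) + (-0.6667)·(-0.6667)) / 5 = 15.3333/5 = 3.0667
  S = [[1.9, -2],
 [-2, 3.0667]].

Step 3 — invert S. det(S) = 1.9·3.0667 - (-2)² = 1.8267.
  S^{-1} = (1/det) · [[d, -b], [-b, a]] = [[1.6788, 1.0949],
 [1.0949, 1.0401]].

Step 4 — quadratic form (x̄ - mu_0)^T · S^{-1} · (x̄ - mu_0):
  S^{-1} · (x̄ - mu_0) = (3.2482, 2.3358),
  (x̄ - mu_0)^T · [...] = (1.5)·(3.2482) + (0.6667)·(2.3358) = 6.4294.

Step 5 — scale by n: T² = 6 · 6.4294 = 38.5766.

T² ≈ 38.5766


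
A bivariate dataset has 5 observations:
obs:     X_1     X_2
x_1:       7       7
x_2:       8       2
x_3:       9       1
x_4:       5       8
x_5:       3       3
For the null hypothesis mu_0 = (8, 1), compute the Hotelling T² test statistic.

Step 1 — sample mean vector:
  mean(X_1) = (7 + 8 + 9 + 5 + 3) / 5 = 32/5 = 6.4
  mean(X_2) = (7 + 2 + 1 + 8 + 3) / 5 = 21/5 = 4.2
  x̄ = (6.4, 4.2),  deviation x̄ - mu_0 = (6.4, 4.2) - (8, 1) = (-1.6, 3.2).

Step 2 — sample covariance matrix, S[i,j] = (1/(n-1)) · Σ_k (x_{k,i} - mean_i) · (x_{k,j} - mean_j), divisor n-1 = 4:
  S[X_1,X_1] = ((0.6)·(0.6) + (1.6)·(1.6) + (2.6)·(2.6) + (-1.4)·(-1.4) + (-3.4)·(-3.4)) / 4 = 23.2/4 = 5.8
  S[X_1,X_2] = ((0.6)·(2.8) + (1.6)·(-2.2) + (2.6)·(-3.2) + (-1.4)·(3.8) + (-3.4)·(-1.2)) / 4 = -11.4/4 = -2.85
  S[X_2,X_2] = ((2.8)·(2.8) + (-2.2)·(-2.2) + (-3.2)·(-3.2) + (3.8)·(3.8) + (-1.2)·(-1.2)) / 4 = 38.8/4 = 9.7
  S = [[5.8, -2.85],
 [-2.85, 9.7]].

Step 3 — invert S. det(S) = 5.8·9.7 - (-2.85)² = 48.1375.
  S^{-1} = (1/det) · [[d, -b], [-b, a]] = [[0.2015, 0.0592],
 [0.0592, 0.1205]].

Step 4 — quadratic form (x̄ - mu_0)^T · S^{-1} · (x̄ - mu_0):
  S^{-1} · (x̄ - mu_0) = (-0.133, 0.2908),
  (x̄ - mu_0)^T · [...] = (-1.6)·(-0.133) + (3.2)·(0.2908) = 1.1434.

Step 5 — scale by n: T² = 5 · 1.1434 = 5.717.

T² ≈ 5.717


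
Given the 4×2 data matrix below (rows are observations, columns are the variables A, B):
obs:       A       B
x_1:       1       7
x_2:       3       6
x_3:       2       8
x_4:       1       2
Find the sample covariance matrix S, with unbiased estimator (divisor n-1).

Step 1 — column means:
  mean(A) = (1 + 3 + 2 + 1) / 4 = 7/4 = 1.75
  mean(B) = (7 + 6 + 8 + 2) / 4 = 23/4 = 5.75

Step 2 — sample covariance S[i,j] = (1/(n-1)) · Σ_k (x_{k,i} - mean_i) · (x_{k,j} - mean_j), with n-1 = 3.
  S[A,A] = ((-0.75)·(-0.75) + (1.25)·(1.25) + (0.25)·(0.25) + (-0.75)·(-0.75)) / 3 = 2.75/3 = 0.9167
  S[A,B] = ((-0.75)·(1.25) + (1.25)·(0.25) + (0.25)·(2.25) + (-0.75)·(-3.75)) / 3 = 2.75/3 = 0.9167
  S[B,B] = ((1.25)·(1.25) + (0.25)·(0.25) + (2.25)·(2.25) + (-3.75)·(-3.75)) / 3 = 20.75/3 = 6.9167

S is symmetric (S[j,i] = S[i,j]). Assembling:

S = [[0.9167, 0.9167],
 [0.9167, 6.9167]]


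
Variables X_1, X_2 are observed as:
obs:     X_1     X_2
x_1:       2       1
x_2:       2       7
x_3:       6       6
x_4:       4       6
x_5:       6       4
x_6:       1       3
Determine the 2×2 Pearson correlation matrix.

Step 1 — column means:
  mean(X_1) = (2 + 2 + 6 + 4 + 6 + 1) / 6 = 21/6 = 3.5
  mean(X_2) = (1 + 7 + 6 + 6 + 4 + 3) / 6 = 27/6 = 4.5

Step 2 — sample variances and covariances s[i,j] = (1/(n-1)) · Σ_k (x_{k,i} - mean_i) · (x_{k,j} - mean_j), with n-1 = 5:
  s[X_1,X_1] = ((-1.5)·(-1.5) + (-1.5)·(-1.5) + (2.5)·(2.5) + (0.5)·(0.5) + (2.5)·(2.5) + (-2.5)·(-2.5)) / 5 = 23.5/5 = 4.7
  s[X_1,X_2] = ((-1.5)·(-3.5) + (-1.5)·(2.5) + (2.5)·(1.5) + (0.5)·(1.5) + (2.5)·(-0.5) + (-2.5)·(-1.5)) / 5 = 8.5/5 = 1.7
  s[X_2,X_2] = ((-3.5)·(-3.5) + (2.5)·(2.5) + (1.5)·(1.5) + (1.5)·(1.5) + (-0.5)·(-0.5) + (-1.5)·(-1.5)) / 5 = 25.5/5 = 5.1
  Sample standard deviations s_i = √(s[i,i]):
  s(X_1) = √(4.7) = 2.1679
  s(X_2) = √(5.1) = 2.2583

Step 3 — r_{ij} = s_{ij} / (s_i · s_j):
  r[X_1,X_1] = 1 (diagonal).
  r[X_1,X_2] = 1.7 / (2.1679 · 2.2583) = 1.7 / 4.8959 = 0.3472
  r[X_2,X_2] = 1 (diagonal).

R is symmetric with unit diagonal. Assembling:

R = [[1, 0.3472],
 [0.3472, 1]]


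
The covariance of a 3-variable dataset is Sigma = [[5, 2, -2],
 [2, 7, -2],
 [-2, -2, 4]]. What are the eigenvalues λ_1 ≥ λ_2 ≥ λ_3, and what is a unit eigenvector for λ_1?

Step 1 — characteristic polynomial p(λ) = det(λI - Sigma) = λ³ - tr·λ² + c_1·λ - det, where tr = trace, c_1 = sum of the principal 2×2 minors, det = det(Sigma):
  tr = 5 + 7 + 4 = 16,
  c_1 = (5·7 - (2)²) + (5·4 - (-2)²) + (7·4 - (-2)²) = 31 + 16 + 24 = 71,
  det = 5·(7·4 - (-2)²) - (2)·((2)·4 - (-2)·(-2)) + (-2)·((2)·(-2) - 7·(-2)) = 5·(24) - (2)·(4) + (-2)·(10) = 92.
  So p(λ) = λ³ - 16λ² + 71λ - 92.
Step 2 — look for an integer root (rational root theorem: any rational root is an integer divisor of 92). Testing λ = 4:
  p(4) = 64 - 256 + 284 - 92 = 0  ✓
  Dividing out (λ - 4): p(λ) = (λ - 4)(λ² - 12λ + 23).
Step 3 — remaining eigenvalues from the quadratic λ² - 12λ + 23 = 0:
  Δ = 12² - 4·23 = 144 - 92 = 52,  λ = (12 ± √52)/2 = (12 ± 7.2111)/2 ≈ 9.6056 or 2.3944.
  Sorted: λ_1 = 9.6056,  λ_2 = 4,  λ_3 = 2.3944  (check: sum = 16 = tr ✓).

Step 4 — unit eigenvector for λ_1 ≈ 9.6056: v spans the null space of (Sigma - λ_1 I), whose rows are
  r_1 = (-4.6056, 2, -2),  r_2 = (2, -2.6056, -2),  r_3 = (-2, -2, -5.6056).
  v is orthogonal to every row, so take v ∝ r_1 × r_2 = ((2)·(-2) - (-2)·(-2.6056), (-2)·(2) - (-4.6056)·(-2), (-4.6056)·(-2.6056) - (2)·(2)) ≈ (-9.2111, -13.2111, 8).
  Rescale (multiply by -1 so the first nonzero entry is positive): u = (9.2111, 13.2111, -8).
  ||u|| = √((9.2111)² + (13.2111)² + (-8)²) = √(323.3776) ≈ 17.9827,  v_1 = u/||u|| ≈ (0.5122, 0.7347, -0.4449) (||v_1|| = 1).

λ_1 = 9.6056,  λ_2 = 4,  λ_3 = 2.3944;  v_1 ≈ (0.5122, 0.7347, -0.4449)


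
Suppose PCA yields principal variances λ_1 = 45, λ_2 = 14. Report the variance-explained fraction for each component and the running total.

Step 1 — total variance = trace(Sigma) = Σ λ_i = 45 + 14 = 59.

Step 2 — fraction explained by component i = λ_i / Σ λ:
  PC1: 45/59 = 0.7627
  PC2: 14/59 = 0.2373

Step 3 — cumulative fraction after k components = (λ_1 + ... + λ_k) / Σ λ:
  k = 1: 45/59 = 0.7627
  k = 2: (45 + 14)/59 = 59/59 = 1

Summary (fraction, with percent):

explained: PC1 0.7627 (76.27%), PC2 0.2373 (23.73%);  cumulative: 0.7627, 1


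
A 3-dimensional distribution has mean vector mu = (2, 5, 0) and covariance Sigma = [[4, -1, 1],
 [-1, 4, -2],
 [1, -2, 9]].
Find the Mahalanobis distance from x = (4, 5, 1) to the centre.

Step 1 — centre the observation: (x - mu) = (2, 0, 1).

Step 2 — invert Sigma (cofactor / det for 3×3, or solve directly):
  Sigma^{-1} = [[0.2689, 0.0588, -0.0168],
 [0.0588, 0.2941, 0.0588],
 [-0.0168, 0.0588, 0.1261]].

Step 3 — form the quadratic (x - mu)^T · Sigma^{-1} · (x - mu):
  Sigma^{-1} · (x - mu) = (0.521, 0.1765, 0.0924).
  (x - mu)^T · [Sigma^{-1} · (x - mu)] = (2)·(0.521) + (0)·(0.1765) + (1)·(0.0924) = 1.1345.

Step 4 — take square root: d = √(1.1345) ≈ 1.0651.

d(x, mu) = √(1.1345) ≈ 1.0651


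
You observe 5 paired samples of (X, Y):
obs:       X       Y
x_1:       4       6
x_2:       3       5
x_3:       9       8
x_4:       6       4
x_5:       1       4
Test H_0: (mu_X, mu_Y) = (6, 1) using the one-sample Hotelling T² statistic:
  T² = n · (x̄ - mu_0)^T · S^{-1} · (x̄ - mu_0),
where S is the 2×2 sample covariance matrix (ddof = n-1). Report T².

Step 1 — sample mean vector:
  mean(X) = (4 + 3 + 9 + 6 + 1) / 5 = 23/5 = 4.6
  mean(Y) = (6 + 5 + 8 + 4 + 4) / 5 = 27/5 = 5.4
  x̄ = (4.6, 5.4),  deviation x̄ - mu_0 = (4.6, 5.4) - (6, 1) = (-1.4, 4.4).

Step 2 — sample covariance matrix, S[i,j] = (1/(n-1)) · Σ_k (x_{k,i} - mean_i) · (x_{k,j} - mean_j), divisor n-1 = 4:
  S[X,X] = ((-0.6)·(-0.6) + (-1.6)·(-1.6) + (4.4)·(4.4) + (1.4)·(1.4) + (-3.6)·(-3.6)) / 4 = 37.2/4 = 9.3
  S[X,Y] = ((-0.6)·(0.6) + (-1.6)·(-0.4) + (4.4)·(2.6) + (1.4)·(-1.4) + (-3.6)·(-1.4)) / 4 = 14.8/4 = 3.7
  S[Y,Y] = ((0.6)·(0.6) + (-0.4)·(-0.4) + (2.6)·(2.6) + (-1.4)·(-1.4) + (-1.4)·(-1.4)) / 4 = 11.2/4 = 2.8
  S = [[9.3, 3.7],
 [3.7, 2.8]].

Step 3 — invert S. det(S) = 9.3·2.8 - (3.7)² = 12.35.
  S^{-1} = (1/det) · [[d, -b], [-b, a]] = [[0.2267, -0.2996],
 [-0.2996, 0.753]].

Step 4 — quadratic form (x̄ - mu_0)^T · S^{-1} · (x̄ - mu_0):
  S^{-1} · (x̄ - mu_0) = (-1.6356, 3.7328),
  (x̄ - mu_0)^T · [...] = (-1.4)·(-1.6356) + (4.4)·(3.7328) = 18.7142.

Step 5 — scale by n: T² = 5 · 18.7142 = 93.5709.

T² ≈ 93.5709


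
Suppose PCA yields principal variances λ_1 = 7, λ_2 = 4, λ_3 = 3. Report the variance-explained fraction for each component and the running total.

Step 1 — total variance = trace(Sigma) = Σ λ_i = 7 + 4 + 3 = 14.

Step 2 — fraction explained by component i = λ_i / Σ λ:
  PC1: 7/14 = 0.5
  PC2: 4/14 = 0.2857
  PC3: 3/14 = 0.2143

Step 3 — cumulative fraction after k components = (λ_1 + ... + λ_k) / Σ λ:
  k = 1: 7/14 = 0.5
  k = 2: (7 + 4)/14 = 11/14 = 0.7857
  k = 3: (7 + 4 + 3)/14 = 14/14 = 1

Summary (fraction, with percent):

explained: PC1 0.5 (50%), PC2 0.2857 (28.57%), PC3 0.2143 (21.43%);  cumulative: 0.5, 0.7857, 1


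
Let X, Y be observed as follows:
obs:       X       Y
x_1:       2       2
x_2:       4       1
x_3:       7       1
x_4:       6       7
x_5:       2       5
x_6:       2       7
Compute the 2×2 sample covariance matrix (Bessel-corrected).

Step 1 — column means:
  mean(X) = (2 + 4 + 7 + 6 + 2 + 2) / 6 = 23/6 = 3.8333
  mean(Y) = (2 + 1 + 1 + 7 + 5 + 7) / 6 = 23/6 = 3.8333

Step 2 — sample covariance S[i,j] = (1/(n-1)) · Σ_k (x_{k,i} - mean_i) · (x_{k,j} - mean_j), with n-1 = 5.
  S[X,X] = ((-1.8333)·(-1.8333) + (0.1667)·(0.1667) + (3.1667)·(3.1667) + (2.1667)·(2.1667) + (-1.8333)·(-1.8333) + (-1.8333)·(-1.8333)) / 5 = 24.8333/5 = 4.9667
  S[X,Y] = ((-1.8333)·(-1.8333) + (0.1667)·(-2.8333) + (3.1667)·(-2.8333) + (2.1667)·(3.1667) + (-1.8333)·(1.1667) + (-1.8333)·(3.1667)) / 5 = -7.1667/5 = -1.4333
  S[Y,Y] = ((-1.8333)·(-1.8333) + (-2.8333)·(-2.8333) + (-2.8333)·(-2.8333) + (3.1667)·(3.1667) + (1.1667)·(1.1667) + (3.1667)·(3.1667)) / 5 = 40.8333/5 = 8.1667

S is symmetric (S[j,i] = S[i,j]). Assembling:

S = [[4.9667, -1.4333],
 [-1.4333, 8.1667]]


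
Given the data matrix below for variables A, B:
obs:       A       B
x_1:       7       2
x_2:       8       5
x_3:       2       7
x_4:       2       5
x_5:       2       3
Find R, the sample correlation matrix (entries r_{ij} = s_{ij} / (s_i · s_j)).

Step 1 — column means:
  mean(A) = (7 + 8 + 2 + 2 + 2) / 5 = 21/5 = 4.2
  mean(B) = (2 + 5 + 7 + 5 + 3) / 5 = 22/5 = 4.4

Step 2 — sample variances and covariances s[i,j] = (1/(n-1)) · Σ_k (x_{k,i} - mean_i) · (x_{k,j} - mean_j), with n-1 = 4:
  s[A,A] = ((2.8)·(2.8) + (3.8)·(3.8) + (-2.2)·(-2.2) + (-2.2)·(-2.2) + (-2.2)·(-2.2)) / 4 = 36.8/4 = 9.2
  s[A,B] = ((2.8)·(-2.4) + (3.8)·(0.6) + (-2.2)·(2.6) + (-2.2)·(0.6) + (-2.2)·(-1.4)) / 4 = -8.4/4 = -2.1
  s[B,B] = ((-2.4)·(-2.4) + (0.6)·(0.6) + (2.6)·(2.6) + (0.6)·(0.6) + (-1.4)·(-1.4)) / 4 = 15.2/4 = 3.8
  Sample standard deviations s_i = √(s[i,i]):
  s(A) = √(9.2) = 3.0332
  s(B) = √(3.8) = 1.9494

Step 3 — r_{ij} = s_{ij} / (s_i · s_j):
  r[A,A] = 1 (diagonal).
  r[A,B] = -2.1 / (3.0332 · 1.9494) = -2.1 / 5.9127 = -0.3552
  r[B,B] = 1 (diagonal).

R is symmetric with unit diagonal. Assembling:

R = [[1, -0.3552],
 [-0.3552, 1]]


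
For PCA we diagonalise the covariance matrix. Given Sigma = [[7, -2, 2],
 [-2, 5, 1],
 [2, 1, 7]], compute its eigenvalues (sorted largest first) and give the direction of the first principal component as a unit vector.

Step 1 — characteristic polynomial p(λ) = det(λI - Sigma) = λ³ - tr·λ² + c_1·λ - det, where tr = trace, c_1 = sum of the principal 2×2 minors, det = det(Sigma):
  tr = 7 + 5 + 7 = 19,
  c_1 = (7·5 - (-2)²) + (7·7 - (2)²) + (5·7 - (1)²) = 31 + 45 + 34 = 110,
  det = 7·(5·7 - (1)²) - (-2)·((-2)·7 - (1)·(2)) + (2)·((-2)·(1) - 5·(2)) = 7·(34) - (-2)·(-16) + (2)·(-12) = 182.
  So p(λ) = λ³ - 19λ² + 110λ - 182.
Step 2 — look for an integer root (rational root theorem: any rational root is an integer divisor of 182). Testing λ = 7:
  p(7) = 343 - 931 + 770 - 182 = 0  ✓
  Dividing out (λ - 7): p(λ) = (λ - 7)(λ² - 12λ + 26).
Step 3 — remaining eigenvalues from the quadratic λ² - 12λ + 26 = 0:
  Δ = 12² - 4·26 = 144 - 104 = 40,  λ = (12 ± √40)/2 = (12 ± 6.3246)/2 ≈ 9.1623 or 2.8377.
  Sorted: λ_1 = 9.1623,  λ_2 = 7,  λ_3 = 2.8377  (check: sum = 19 = tr ✓).

Step 4 — unit eigenvector for λ_1 ≈ 9.1623: v spans the null space of (Sigma - λ_1 I), whose rows are
  r_1 = (-2.1623, -2, 2),  r_2 = (-2, -4.1623, 1),  r_3 = (2, 1, -2.1623).
  v is orthogonal to every row, so take v ∝ r_1 × r_2 = ((-2)·(1) - (2)·(-4.1623), (2)·(-2) - (-2.1623)·(1), (-2.1623)·(-4.1623) - (-2)·(-2)) ≈ (6.3246, -1.8377, 5).
  Let u = (6.3246, -1.8377, 5).
  ||u|| = √((6.3246)² + (-1.8377)² + (5)²) = √(68.3772) ≈ 8.2691,  v_1 = u/||u|| ≈ (0.7648, -0.2222, 0.6047) (||v_1|| = 1).

λ_1 = 9.1623,  λ_2 = 7,  λ_3 = 2.8377;  v_1 ≈ (0.7648, -0.2222, 0.6047)


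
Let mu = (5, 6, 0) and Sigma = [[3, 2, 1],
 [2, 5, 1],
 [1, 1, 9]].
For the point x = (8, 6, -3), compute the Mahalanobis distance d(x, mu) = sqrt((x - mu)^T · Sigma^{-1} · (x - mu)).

Step 1 — centre the observation: (x - mu) = (3, 0, -3).

Step 2 — invert Sigma (cofactor / det for 3×3, or solve directly):
  Sigma^{-1} = [[0.4632, -0.1789, -0.0316],
 [-0.1789, 0.2737, -0.0105],
 [-0.0316, -0.0105, 0.1158]].

Step 3 — form the quadratic (x - mu)^T · Sigma^{-1} · (x - mu):
  Sigma^{-1} · (x - mu) = (1.4842, -0.5053, -0.4421).
  (x - mu)^T · [Sigma^{-1} · (x - mu)] = (3)·(1.4842) + (0)·(-0.5053) + (-3)·(-0.4421) = 5.7789.

Step 4 — take square root: d = √(5.7789) ≈ 2.4039.

d(x, mu) = √(5.7789) ≈ 2.4039


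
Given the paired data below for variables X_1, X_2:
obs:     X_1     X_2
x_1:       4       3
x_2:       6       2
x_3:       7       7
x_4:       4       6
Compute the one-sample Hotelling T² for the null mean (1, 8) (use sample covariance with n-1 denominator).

Step 1 — sample mean vector:
  mean(X_1) = (4 + 6 + 7 + 4) / 4 = 21/4 = 5.25
  mean(X_2) = (3 + 2 + 7 + 6) / 4 = 18/4 = 4.5
  x̄ = (5.25, 4.5),  deviation x̄ - mu_0 = (5.25, 4.5) - (1, 8) = (4.25, -3.5).

Step 2 — sample covariance matrix, S[i,j] = (1/(n-1)) · Σ_k (x_{k,i} - mean_i) · (x_{k,j} - mean_j), divisor n-1 = 3:
  S[X_1,X_1] = ((-1.25)·(-1.25) + (0.75)·(0.75) + (1.75)·(1.75) + (-1.25)·(-1.25)) / 3 = 6.75/3 = 2.25
  S[X_1,X_2] = ((-1.25)·(-1.5) + (0.75)·(-2.5) + (1.75)·(2.5) + (-1.25)·(1.5)) / 3 = 2.5/3 = 0.8333
  S[X_2,X_2] = ((-1.5)·(-1.5) + (-2.5)·(-2.5) + (2.5)·(2.5) + (1.5)·(1.5)) / 3 = 17/3 = 5.6667
  S = [[2.25, 0.8333],
 [0.8333, 5.6667]].

Step 3 — invert S. det(S) = 2.25·5.6667 - (0.8333)² = 12.0556.
  S^{-1} = (1/det) · [[d, -b], [-b, a]] = [[0.47, -0.0691],
 [-0.0691, 0.1866]].

Step 4 — quadratic form (x̄ - mu_0)^T · S^{-1} · (x̄ - mu_0):
  S^{-1} · (x̄ - mu_0) = (2.2396, -0.947),
  (x̄ - mu_0)^T · [...] = (4.25)·(2.2396) + (-3.5)·(-0.947) = 12.8329.

Step 5 — scale by n: T² = 4 · 12.8329 = 51.3318.

T² ≈ 51.3318


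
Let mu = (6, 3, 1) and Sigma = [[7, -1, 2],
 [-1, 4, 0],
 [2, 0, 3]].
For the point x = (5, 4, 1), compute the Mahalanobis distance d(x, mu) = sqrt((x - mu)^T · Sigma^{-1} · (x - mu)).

Step 1 — centre the observation: (x - mu) = (-1, 1, 0).

Step 2 — invert Sigma (cofactor / det for 3×3, or solve directly):
  Sigma^{-1} = [[0.1846, 0.0462, -0.1231],
 [0.0462, 0.2615, -0.0308],
 [-0.1231, -0.0308, 0.4154]].

Step 3 — form the quadratic (x - mu)^T · Sigma^{-1} · (x - mu):
  Sigma^{-1} · (x - mu) = (-0.1385, 0.2154, 0.0923).
  (x - mu)^T · [Sigma^{-1} · (x - mu)] = (-1)·(-0.1385) + (1)·(0.2154) + (0)·(0.0923) = 0.3538.

Step 4 — take square root: d = √(0.3538) ≈ 0.5948.

d(x, mu) = √(0.3538) ≈ 0.5948


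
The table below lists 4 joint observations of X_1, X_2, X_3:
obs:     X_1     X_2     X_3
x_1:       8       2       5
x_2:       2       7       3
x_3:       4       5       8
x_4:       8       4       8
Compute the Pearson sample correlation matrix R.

Step 1 — column means:
  mean(X_1) = (8 + 2 + 4 + 8) / 4 = 22/4 = 5.5
  mean(X_2) = (2 + 7 + 5 + 4) / 4 = 18/4 = 4.5
  mean(X_3) = (5 + 3 + 8 + 8) / 4 = 24/4 = 6

Step 2 — sample variances and covariances s[i,j] = (1/(n-1)) · Σ_k (x_{k,i} - mean_i) · (x_{k,j} - mean_j), with n-1 = 3:
  s[X_1,X_1] = ((2.5)·(2.5) + (-3.5)·(-3.5) + (-1.5)·(-1.5) + (2.5)·(2.5)) / 3 = 27/3 = 9
  s[X_1,X_2] = ((2.5)·(-2.5) + (-3.5)·(2.5) + (-1.5)·(0.5) + (2.5)·(-0.5)) / 3 = -17/3 = -5.6667
  s[X_1,X_3] = ((2.5)·(-1) + (-3.5)·(-3) + (-1.5)·(2) + (2.5)·(2)) / 3 = 10/3 = 3.3333
  s[X_2,X_2] = ((-2.5)·(-2.5) + (2.5)·(2.5) + (0.5)·(0.5) + (-0.5)·(-0.5)) / 3 = 13/3 = 4.3333
  s[X_2,X_3] = ((-2.5)·(-1) + (2.5)·(-3) + (0.5)·(2) + (-0.5)·(2)) / 3 = -5/3 = -1.6667
  s[X_3,X_3] = ((-1)·(-1) + (-3)·(-3) + (2)·(2) + (2)·(2)) / 3 = 18/3 = 6
  Sample standard deviations s_i = √(s[i,i]):
  s(X_1) = √(9) = 3
  s(X_2) = √(4.3333) = 2.0817
  s(X_3) = √(6) = 2.4495

Step 3 — r_{ij} = s_{ij} / (s_i · s_j):
  r[X_1,X_1] = 1 (diagonal).
  r[X_1,X_2] = -5.6667 / (3 · 2.0817) = -5.6667 / 6.245 = -0.9074
  r[X_1,X_3] = 3.3333 / (3 · 2.4495) = 3.3333 / 7.3485 = 0.4536
  r[X_2,X_2] = 1 (diagonal).
  r[X_2,X_3] = -1.6667 / (2.0817 · 2.4495) = -1.6667 / 5.099 = -0.3269
  r[X_3,X_3] = 1 (diagonal).

R is symmetric with unit diagonal. Assembling:

R = [[1, -0.9074, 0.4536],
 [-0.9074, 1, -0.3269],
 [0.4536, -0.3269, 1]]


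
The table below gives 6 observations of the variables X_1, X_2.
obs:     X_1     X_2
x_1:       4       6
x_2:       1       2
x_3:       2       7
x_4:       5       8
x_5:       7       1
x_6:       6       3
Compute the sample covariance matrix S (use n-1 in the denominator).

Step 1 — column means:
  mean(X_1) = (4 + 1 + 2 + 5 + 7 + 6) / 6 = 25/6 = 4.1667
  mean(X_2) = (6 + 2 + 7 + 8 + 1 + 3) / 6 = 27/6 = 4.5

Step 2 — sample covariance S[i,j] = (1/(n-1)) · Σ_k (x_{k,i} - mean_i) · (x_{k,j} - mean_j), with n-1 = 5.
  S[X_1,X_1] = ((-0.1667)·(-0.1667) + (-3.1667)·(-3.1667) + (-2.1667)·(-2.1667) + (0.8333)·(0.8333) + (2.8333)·(2.8333) + (1.8333)·(1.8333)) / 5 = 26.8333/5 = 5.3667
  S[X_1,X_2] = ((-0.1667)·(1.5) + (-3.1667)·(-2.5) + (-2.1667)·(2.5) + (0.8333)·(3.5) + (2.8333)·(-3.5) + (1.8333)·(-1.5)) / 5 = -7.5/5 = -1.5
  S[X_2,X_2] = ((1.5)·(1.5) + (-2.5)·(-2.5) + (2.5)·(2.5) + (3.5)·(3.5) + (-3.5)·(-3.5) + (-1.5)·(-1.5)) / 5 = 41.5/5 = 8.3

S is symmetric (S[j,i] = S[i,j]). Assembling:

S = [[5.3667, -1.5],
 [-1.5, 8.3]]


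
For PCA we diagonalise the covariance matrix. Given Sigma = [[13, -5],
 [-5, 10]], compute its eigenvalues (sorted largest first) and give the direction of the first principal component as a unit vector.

Step 1 — characteristic polynomial of 2×2 Sigma:
  det(Sigma - λI) = λ² - trace · λ + det = 0.
  trace = 13 + 10 = 23, det = 13·10 - (-5)² = 105.
Step 2 — discriminant:
  Δ = trace² - 4·det = 529 - 420 = 109.
Step 3 — eigenvalues:
  λ = (trace ± √Δ)/2 = (23 ± 10.4403)/2,
  λ_1 = 16.7202,  λ_2 = 6.2798.

Step 4 — unit eigenvector for λ_1: solve (Sigma - λ_1 I)v = 0. First row:
  (13 - 16.7202)·v_x + (-5)·v_y = 0, i.e. (-3.7202)·v_x + (-5)·v_y = 0,
  so v ∝ (b, λ_1 - a) = (-5, 3.7202); multiply by -1 so the first entry is positive: u = (5, -3.7202).
  ||u|| = √((5)² + (-3.7202)²) = √(38.8395) ≈ 6.2321,
  v_1 = u/||u|| ≈ (0.8023, -0.5969) (||v_1|| = 1).

λ_1 = 16.7202,  λ_2 = 6.2798;  v_1 ≈ (0.8023, -0.5969)


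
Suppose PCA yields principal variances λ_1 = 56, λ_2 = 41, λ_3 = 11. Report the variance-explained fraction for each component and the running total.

Step 1 — total variance = trace(Sigma) = Σ λ_i = 56 + 41 + 11 = 108.

Step 2 — fraction explained by component i = λ_i / Σ λ:
  PC1: 56/108 = 0.5185
  PC2: 41/108 = 0.3796
  PC3: 11/108 = 0.1019

Step 3 — cumulative fraction after k components = (λ_1 + ... + λ_k) / Σ λ:
  k = 1: 56/108 = 0.5185
  k = 2: (56 + 41)/108 = 97/108 = 0.8981
  k = 3: (56 + 41 + 11)/108 = 108/108 = 1

Summary (fraction, with percent):

explained: PC1 0.5185 (51.85%), PC2 0.3796 (37.96%), PC3 0.1019 (10.19%);  cumulative: 0.5185, 0.8981, 1


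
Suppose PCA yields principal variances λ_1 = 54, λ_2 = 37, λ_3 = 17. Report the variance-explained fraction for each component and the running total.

Step 1 — total variance = trace(Sigma) = Σ λ_i = 54 + 37 + 17 = 108.

Step 2 — fraction explained by component i = λ_i / Σ λ:
  PC1: 54/108 = 0.5
  PC2: 37/108 = 0.3426
  PC3: 17/108 = 0.1574

Step 3 — cumulative fraction after k components = (λ_1 + ... + λ_k) / Σ λ:
  k = 1: 54/108 = 0.5
  k = 2: (54 + 37)/108 = 91/108 = 0.8426
  k = 3: (54 + 37 + 17)/108 = 108/108 = 1

Summary (fraction, with percent):

explained: PC1 0.5 (50%), PC2 0.3426 (34.26%), PC3 0.1574 (15.74%);  cumulative: 0.5, 0.8426, 1


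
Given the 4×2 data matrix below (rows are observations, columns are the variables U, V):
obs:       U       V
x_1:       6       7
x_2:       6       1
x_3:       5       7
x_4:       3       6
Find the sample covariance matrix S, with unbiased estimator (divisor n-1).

Step 1 — column means:
  mean(U) = (6 + 6 + 5 + 3) / 4 = 20/4 = 5
  mean(V) = (7 + 1 + 7 + 6) / 4 = 21/4 = 5.25

Step 2 — sample covariance S[i,j] = (1/(n-1)) · Σ_k (x_{k,i} - mean_i) · (x_{k,j} - mean_j), with n-1 = 3.
  S[U,U] = ((1)·(1) + (1)·(1) + (0)·(0) + (-2)·(-2)) / 3 = 6/3 = 2
  S[U,V] = ((1)·(1.75) + (1)·(-4.25) + (0)·(1.75) + (-2)·(0.75)) / 3 = -4/3 = -1.3333
  S[V,V] = ((1.75)·(1.75) + (-4.25)·(-4.25) + (1.75)·(1.75) + (0.75)·(0.75)) / 3 = 24.75/3 = 8.25

S is symmetric (S[j,i] = S[i,j]). Assembling:

S = [[2, -1.3333],
 [-1.3333, 8.25]]


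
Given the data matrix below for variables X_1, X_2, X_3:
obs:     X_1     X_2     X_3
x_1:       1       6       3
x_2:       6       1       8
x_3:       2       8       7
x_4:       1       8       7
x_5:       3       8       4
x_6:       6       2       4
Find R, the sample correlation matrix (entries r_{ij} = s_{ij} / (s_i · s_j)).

Step 1 — column means:
  mean(X_1) = (1 + 6 + 2 + 1 + 3 + 6) / 6 = 19/6 = 3.1667
  mean(X_2) = (6 + 1 + 8 + 8 + 8 + 2) / 6 = 33/6 = 5.5
  mean(X_3) = (3 + 8 + 7 + 7 + 4 + 4) / 6 = 33/6 = 5.5

Step 2 — sample variances and covariances s[i,j] = (1/(n-1)) · Σ_k (x_{k,i} - mean_i) · (x_{k,j} - mean_j), with n-1 = 5:
  s[X_1,X_1] = ((-2.1667)·(-2.1667) + (2.8333)·(2.8333) + (-1.1667)·(-1.1667) + (-2.1667)·(-2.1667) + (-0.1667)·(-0.1667) + (2.8333)·(2.8333)) / 5 = 26.8333/5 = 5.3667
  s[X_1,X_2] = ((-2.1667)·(0.5) + (2.8333)·(-4.5) + (-1.1667)·(2.5) + (-2.1667)·(2.5) + (-0.1667)·(2.5) + (2.8333)·(-3.5)) / 5 = -32.5/5 = -6.5
  s[X_1,X_3] = ((-2.1667)·(-2.5) + (2.8333)·(2.5) + (-1.1667)·(1.5) + (-2.1667)·(1.5) + (-0.1667)·(-1.5) + (2.8333)·(-1.5)) / 5 = 3.5/5 = 0.7
  s[X_2,X_2] = ((0.5)·(0.5) + (-4.5)·(-4.5) + (2.5)·(2.5) + (2.5)·(2.5) + (2.5)·(2.5) + (-3.5)·(-3.5)) / 5 = 51.5/5 = 10.3
  s[X_2,X_3] = ((0.5)·(-2.5) + (-4.5)·(2.5) + (2.5)·(1.5) + (2.5)·(1.5) + (2.5)·(-1.5) + (-3.5)·(-1.5)) / 5 = -3.5/5 = -0.7
  s[X_3,X_3] = ((-2.5)·(-2.5) + (2.5)·(2.5) + (1.5)·(1.5) + (1.5)·(1.5) + (-1.5)·(-1.5) + (-1.5)·(-1.5)) / 5 = 21.5/5 = 4.3
  Sample standard deviations s_i = √(s[i,i]):
  s(X_1) = √(5.3667) = 2.3166
  s(X_2) = √(10.3) = 3.2094
  s(X_3) = √(4.3) = 2.0736

Step 3 — r_{ij} = s_{ij} / (s_i · s_j):
  r[X_1,X_1] = 1 (diagonal).
  r[X_1,X_2] = -6.5 / (2.3166 · 3.2094) = -6.5 / 7.4348 = -0.8743
  r[X_1,X_3] = 0.7 / (2.3166 · 2.0736) = 0.7 / 4.8038 = 0.1457
  r[X_2,X_2] = 1 (diagonal).
  r[X_2,X_3] = -0.7 / (3.2094 · 2.0736) = -0.7 / 6.6551 = -0.1052
  r[X_3,X_3] = 1 (diagonal).

R is symmetric with unit diagonal. Assembling:

R = [[1, -0.8743, 0.1457],
 [-0.8743, 1, -0.1052],
 [0.1457, -0.1052, 1]]


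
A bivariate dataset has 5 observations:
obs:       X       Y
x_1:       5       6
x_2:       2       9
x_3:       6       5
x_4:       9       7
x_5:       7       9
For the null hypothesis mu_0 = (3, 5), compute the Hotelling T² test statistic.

Step 1 — sample mean vector:
  mean(X) = (5 + 2 + 6 + 9 + 7) / 5 = 29/5 = 5.8
  mean(Y) = (6 + 9 + 5 + 7 + 9) / 5 = 36/5 = 7.2
  x̄ = (5.8, 7.2),  deviation x̄ - mu_0 = (5.8, 7.2) - (3, 5) = (2.8, 2.2).

Step 2 — sample covariance matrix, S[i,j] = (1/(n-1)) · Σ_k (x_{k,i} - mean_i) · (x_{k,j} - mean_j), divisor n-1 = 4:
  S[X,X] = ((-0.8)·(-0.8) + (-3.8)·(-3.8) + (0.2)·(0.2) + (3.2)·(3.2) + (1.2)·(1.2)) / 4 = 26.8/4 = 6.7
  S[X,Y] = ((-0.8)·(-1.2) + (-3.8)·(1.8) + (0.2)·(-2.2) + (3.2)·(-0.2) + (1.2)·(1.8)) / 4 = -4.8/4 = -1.2
  S[Y,Y] = ((-1.2)·(-1.2) + (1.8)·(1.8) + (-2.2)·(-2.2) + (-0.2)·(-0.2) + (1.8)·(1.8)) / 4 = 12.8/4 = 3.2
  S = [[6.7, -1.2],
 [-1.2, 3.2]].

Step 3 — invert S. det(S) = 6.7·3.2 - (-1.2)² = 20.
  S^{-1} = (1/det) · [[d, -b], [-b, a]] = [[0.16, 0.06],
 [0.06, 0.335]].

Step 4 — quadratic form (x̄ - mu_0)^T · S^{-1} · (x̄ - mu_0):
  S^{-1} · (x̄ - mu_0) = (0.58, 0.905),
  (x̄ - mu_0)^T · [...] = (2.8)·(0.58) + (2.2)·(0.905) = 3.615.

Step 5 — scale by n: T² = 5 · 3.615 = 18.075.

T² ≈ 18.075


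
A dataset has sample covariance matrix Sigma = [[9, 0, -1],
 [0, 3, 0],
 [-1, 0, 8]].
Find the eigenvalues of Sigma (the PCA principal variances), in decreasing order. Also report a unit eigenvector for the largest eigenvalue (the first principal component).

Step 1 — characteristic polynomial p(λ) = det(λI - Sigma) = λ³ - tr·λ² + c_1·λ - det, where tr = trace, c_1 = sum of the principal 2×2 minors, det = det(Sigma):
  tr = 9 + 3 + 8 = 20,
  c_1 = (9·3 - (0)²) + (9·8 - (-1)²) + (3·8 - (0)²) = 27 + 71 + 24 = 122,
  det = 9·(3·8 - (0)²) - (0)·((0)·8 - (0)·(-1)) + (-1)·((0)·(0) - 3·(-1)) = 9·(24) - (0)·(0) + (-1)·(3) = 213.
  So p(λ) = λ³ - 20λ² + 122λ - 213.
Step 2 — look for an integer root (rational root theorem: any rational root is an integer divisor of 213). Testing λ = 3:
  p(3) = 27 - 180 + 366 - 213 = 0  ✓
  Dividing out (λ - 3): p(λ) = (λ - 3)(λ² - 17λ + 71).
Step 3 — remaining eigenvalues from the quadratic λ² - 17λ + 71 = 0:
  Δ = 17² - 4·71 = 289 - 284 = 5,  λ = (17 ± √5)/2 = (17 ± 2.2361)/2 ≈ 9.618 or 7.382.
  Sorted: λ_1 = 9.618,  λ_2 = 7.382,  λ_3 = 3  (check: sum = 20 = tr ✓).

Step 4 — unit eigenvector for λ_1 ≈ 9.618: v spans the null space of (Sigma - λ_1 I), whose rows are
  r_1 = (-0.618, 0, -1),  r_2 = (0, -6.618, 0),  r_3 = (-1, 0, -1.618).
  v is orthogonal to every row, so take v ∝ r_1 × r_2 = ((0)·(0) - (-1)·(-6.618), (-1)·(0) - (-0.618)·(0), (-0.618)·(-6.618) - (0)·(0)) ≈ (-6.618, 0, 4.0902).
  Rescale (multiply by -1 so the first nonzero entry is positive): u = (6.618, 0, -4.0902).
  ||u|| = √((6.618)² + (0)² + (-4.0902)²) = √(60.5279) ≈ 7.78,  v_1 = u/||u|| ≈ (0.8507, 0, -0.5257) (||v_1|| = 1).

λ_1 = 9.618,  λ_2 = 7.382,  λ_3 = 3;  v_1 ≈ (0.8507, 0, -0.5257)


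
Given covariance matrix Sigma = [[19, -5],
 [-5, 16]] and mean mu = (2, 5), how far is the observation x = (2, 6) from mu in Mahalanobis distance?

Step 1 — centre the observation: (x - mu) = (0, 1).

Step 2 — invert Sigma. det(Sigma) = 19·16 - (-5)² = 279.
  Sigma^{-1} = (1/det) · [[d, -b], [-b, a]] = [[0.0573, 0.0179],
 [0.0179, 0.0681]].

Step 3 — form the quadratic (x - mu)^T · Sigma^{-1} · (x - mu):
  Sigma^{-1} · (x - mu) = (0.0179, 0.0681).
  (x - mu)^T · [Sigma^{-1} · (x - mu)] = (0)·(0.0179) + (1)·(0.0681) = 0.0681.

Step 4 — take square root: d = √(0.0681) ≈ 0.261.

d(x, mu) = √(0.0681) ≈ 0.261


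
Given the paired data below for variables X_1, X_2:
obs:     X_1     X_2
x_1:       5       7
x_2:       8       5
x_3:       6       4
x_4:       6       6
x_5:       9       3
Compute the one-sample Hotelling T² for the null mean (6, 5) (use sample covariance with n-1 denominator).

Step 1 — sample mean vector:
  mean(X_1) = (5 + 8 + 6 + 6 + 9) / 5 = 34/5 = 6.8
  mean(X_2) = (7 + 5 + 4 + 6 + 3) / 5 = 25/5 = 5
  x̄ = (6.8, 5),  deviation x̄ - mu_0 = (6.8, 5) - (6, 5) = (0.8, 0).

Step 2 — sample covariance matrix, S[i,j] = (1/(n-1)) · Σ_k (x_{k,i} - mean_i) · (x_{k,j} - mean_j), divisor n-1 = 4:
  S[X_1,X_1] = ((-1.8)·(-1.8) + (1.2)·(1.2) + (-0.8)·(-0.8) + (-0.8)·(-0.8) + (2.2)·(2.2)) / 4 = 10.8/4 = 2.7
  S[X_1,X_2] = ((-1.8)·(2) + (1.2)·(0) + (-0.8)·(-1) + (-0.8)·(1) + (2.2)·(-2)) / 4 = -8/4 = -2
  S[X_2,X_2] = ((2)·(2) + (0)·(0) + (-1)·(-1) + (1)·(1) + (-2)·(-2)) / 4 = 10/4 = 2.5
  S = [[2.7, -2],
 [-2, 2.5]].

Step 3 — invert S. det(S) = 2.7·2.5 - (-2)² = 2.75.
  S^{-1} = (1/det) · [[d, -b], [-b, a]] = [[0.9091, 0.7273],
 [0.7273, 0.9818]].

Step 4 — quadratic form (x̄ - mu_0)^T · S^{-1} · (x̄ - mu_0):
  S^{-1} · (x̄ - mu_0) = (0.7273, 0.5818),
  (x̄ - mu_0)^T · [...] = (0.8)·(0.7273) + (0)·(0.5818) = 0.5818.

Step 5 — scale by n: T² = 5 · 0.5818 = 2.9091.

T² ≈ 2.9091


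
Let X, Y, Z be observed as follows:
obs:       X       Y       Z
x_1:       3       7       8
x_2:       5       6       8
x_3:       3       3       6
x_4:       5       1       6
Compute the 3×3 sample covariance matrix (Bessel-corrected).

Step 1 — column means:
  mean(X) = (3 + 5 + 3 + 5) / 4 = 16/4 = 4
  mean(Y) = (7 + 6 + 3 + 1) / 4 = 17/4 = 4.25
  mean(Z) = (8 + 8 + 6 + 6) / 4 = 28/4 = 7

Step 2 — sample covariance S[i,j] = (1/(n-1)) · Σ_k (x_{k,i} - mean_i) · (x_{k,j} - mean_j), with n-1 = 3.
  S[X,X] = ((-1)·(-1) + (1)·(1) + (-1)·(-1) + (1)·(1)) / 3 = 4/3 = 1.3333
  S[X,Y] = ((-1)·(2.75) + (1)·(1.75) + (-1)·(-1.25) + (1)·(-3.25)) / 3 = -3/3 = -1
  S[X,Z] = ((-1)·(1) + (1)·(1) + (-1)·(-1) + (1)·(-1)) / 3 = 0/3 = 0
  S[Y,Y] = ((2.75)·(2.75) + (1.75)·(1.75) + (-1.25)·(-1.25) + (-3.25)·(-3.25)) / 3 = 22.75/3 = 7.5833
  S[Y,Z] = ((2.75)·(1) + (1.75)·(1) + (-1.25)·(-1) + (-3.25)·(-1)) / 3 = 9/3 = 3
  S[Z,Z] = ((1)·(1) + (1)·(1) + (-1)·(-1) + (-1)·(-1)) / 3 = 4/3 = 1.3333

S is symmetric (S[j,i] = S[i,j]). Assembling:

S = [[1.3333, -1, 0],
 [-1, 7.5833, 3],
 [0, 3, 1.3333]]
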